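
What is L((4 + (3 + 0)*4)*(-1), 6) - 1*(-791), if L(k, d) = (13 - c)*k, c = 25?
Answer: 983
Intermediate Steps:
L(k, d) = -12*k (L(k, d) = (13 - 1*25)*k = (13 - 25)*k = -12*k)
L((4 + (3 + 0)*4)*(-1), 6) - 1*(-791) = -12*(4 + (3 + 0)*4)*(-1) - 1*(-791) = -12*(4 + 3*4)*(-1) + 791 = -12*(4 + 12)*(-1) + 791 = -192*(-1) + 791 = -12*(-16) + 791 = 192 + 791 = 983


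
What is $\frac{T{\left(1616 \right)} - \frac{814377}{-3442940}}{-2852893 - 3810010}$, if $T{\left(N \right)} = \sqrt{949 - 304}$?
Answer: $- \frac{814377}{22939975254820} - \frac{\sqrt{645}}{6662903} \approx -3.8472 \cdot 10^{-6}$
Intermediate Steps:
$T{\left(N \right)} = \sqrt{645}$
$\frac{T{\left(1616 \right)} - \frac{814377}{-3442940}}{-2852893 - 3810010} = \frac{\sqrt{645} - \frac{814377}{-3442940}}{-2852893 - 3810010} = \frac{\sqrt{645} - - \frac{814377}{3442940}}{-6662903} = \left(\sqrt{645} + \frac{814377}{3442940}\right) \left(- \frac{1}{6662903}\right) = \left(\frac{814377}{3442940} + \sqrt{645}\right) \left(- \frac{1}{6662903}\right) = - \frac{814377}{22939975254820} - \frac{\sqrt{645}}{6662903}$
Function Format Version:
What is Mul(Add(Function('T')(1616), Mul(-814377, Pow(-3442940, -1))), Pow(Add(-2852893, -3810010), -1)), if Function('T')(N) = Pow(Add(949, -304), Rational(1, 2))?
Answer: Add(Rational(-814377, 22939975254820), Mul(Rational(-1, 6662903), Pow(645, Rational(1, 2)))) ≈ -3.8472e-6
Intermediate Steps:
Function('T')(N) = Pow(645, Rational(1, 2))
Mul(Add(Function('T')(1616), Mul(-814377, Pow(-3442940, -1))), Pow(Add(-2852893, -3810010), -1)) = Mul(Add(Pow(645, Rational(1, 2)), Mul(-814377, Pow(-3442940, -1))), Pow(Add(-2852893, -3810010), -1)) = Mul(Add(Pow(645, Rational(1, 2)), Mul(-814377, Rational(-1, 3442940))), Pow(-6662903, -1)) = Mul(Add(Pow(645, Rational(1, 2)), Rational(814377, 3442940)), Rational(-1, 6662903)) = Mul(Add(Rational(814377, 3442940), Pow(645, Rational(1, 2))), Rational(-1, 6662903)) = Add(Rational(-814377, 22939975254820), Mul(Rational(-1, 6662903), Pow(645, Rational(1, 2))))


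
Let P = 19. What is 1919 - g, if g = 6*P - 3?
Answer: 1808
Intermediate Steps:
g = 111 (g = 6*19 - 3 = 114 - 3 = 111)
1919 - g = 1919 - 1*111 = 1919 - 111 = 1808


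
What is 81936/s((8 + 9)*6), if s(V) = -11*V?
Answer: -13656/187 ≈ -73.027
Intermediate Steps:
81936/s((8 + 9)*6) = 81936/((-11*(8 + 9)*6)) = 81936/((-187*6)) = 81936/((-11*102)) = 81936/(-1122) = 81936*(-1/1122) = -13656/187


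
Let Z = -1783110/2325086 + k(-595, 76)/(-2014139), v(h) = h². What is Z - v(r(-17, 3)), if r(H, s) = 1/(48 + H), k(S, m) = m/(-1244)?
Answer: -537415538309473005/699813378955406467 ≈ -0.76794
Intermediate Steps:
k(S, m) = -m/1244 (k(S, m) = m*(-1/1244) = -m/1244)
Z = -558467559412778/728213713793347 (Z = -1783110/2325086 - 1/1244*76/(-2014139) = -1783110*1/2325086 - 19/311*(-1/2014139) = -891555/1162543 + 19/626397229 = -558467559412778/728213713793347 ≈ -0.76690)
Z - v(r(-17, 3)) = -558467559412778/728213713793347 - (1/(48 - 17))² = -558467559412778/728213713793347 - (1/31)² = -558467559412778/728213713793347 - 1*1/961 = -558467559412778/728213713793347 - 1/961 = -537415538309473005/699813378955406467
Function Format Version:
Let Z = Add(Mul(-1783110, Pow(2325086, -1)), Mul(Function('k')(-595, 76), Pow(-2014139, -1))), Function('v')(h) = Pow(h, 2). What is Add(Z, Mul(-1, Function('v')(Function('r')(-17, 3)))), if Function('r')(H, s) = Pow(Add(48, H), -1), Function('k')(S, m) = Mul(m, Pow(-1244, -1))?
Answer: Rational(-537415538309473005, 699813378955406467) ≈ -0.76794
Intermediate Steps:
Function('k')(S, m) = Mul(Rational(-1, 1244), m) (Function('k')(S, m) = Mul(m, Rational(-1, 1244)) = Mul(Rational(-1, 1244), m))
Z = Rational(-558467559412778, 728213713793347) (Z = Add(Mul(-1783110, Pow(2325086, -1)), Mul(Mul(Rational(-1, 1244), 76), Pow(-2014139, -1))) = Add(Mul(-1783110, Rational(1, 2325086)), Mul(Rational(-19, 311), Rational(-1, 2014139))) = Add(Rational(-891555, 1162543), Rational(19, 626397229)) = Rational(-558467559412778, 728213713793347) ≈ -0.76690)
Add(Z, Mul(-1, Function('v')(Function('r')(-17, 3)))) = Add(Rational(-558467559412778, 728213713793347), Mul(-1, Pow(Pow(Add(48, -17), -1), 2))) = Add(Rational(-558467559412778, 728213713793347), Mul(-1, Pow(Pow(31, -1), 2))) = Add(Rational(-558467559412778, 728213713793347), Mul(-1, Pow(Rational(1, 31), 2))) = Add(Rational(-558467559412778, 728213713793347), Mul(-1, Rational(1, 961))) = Add(Rational(-558467559412778, 728213713793347), Rational(-1, 961)) = Rational(-537415538309473005, 699813378955406467)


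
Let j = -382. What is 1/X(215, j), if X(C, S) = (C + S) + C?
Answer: 1/48 ≈ 0.020833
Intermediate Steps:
X(C, S) = S + 2*C
1/X(215, j) = 1/(-382 + 2*215) = 1/(-382 + 430) = 1/48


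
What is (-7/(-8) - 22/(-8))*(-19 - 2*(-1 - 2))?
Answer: -377/8 ≈ -47.125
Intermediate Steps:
(-7/(-8) - 22/(-8))*(-19 - 2*(-1 - 2)) = (-7*(-⅛) - 22*(-⅛))*(-19 - 2*(-3)) = (7/8 + 11/4)*(-19 + 6) = (29/8)*(-13) = -377/8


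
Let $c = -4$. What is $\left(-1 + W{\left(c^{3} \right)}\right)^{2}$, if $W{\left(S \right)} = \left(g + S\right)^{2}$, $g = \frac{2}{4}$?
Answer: $\frac{260015625}{16} \approx 1.6251 \cdot 10^{7}$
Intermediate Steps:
$g = \frac{1}{2}$ ($g = 2 \cdot \frac{1}{4} = \frac{1}{2} \approx 0.5$)
$W{\left(S \right)} = \left(\frac{1}{2} + S\right)^{2}$
$\left(-1 + W{\left(c^{3} \right)}\right)^{2} = \left(-1 + \frac{\left(1 + 2 \left(-4\right)^{3}\right)^{2}}{4}\right)^{2} = \left(-1 + \frac{\left(1 + 2 \left(-64\right)\right)^{2}}{4}\right)^{2} = \left(-1 + \frac{\left(1 - 128\right)^{2}}{4}\right)^{2} = \left(-1 + \frac{\left(-127\right)^{2}}{4}\right)^{2} = \left(-1 + \frac{1}{4} \cdot 16129\right)^{2} = \left(-1 + \frac{16129}{4}\right)^{2} = \left(\frac{16125}{4}\right)^{2} = \frac{260015625}{16}$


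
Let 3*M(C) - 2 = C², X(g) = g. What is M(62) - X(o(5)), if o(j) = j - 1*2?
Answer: 1279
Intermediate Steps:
o(j) = -2 + j (o(j) = j - 2 = -2 + j)
M(C) = ⅔ + C²/3
M(62) - X(o(5)) = (⅔ + (⅓)*62²) - (-2 + 5) = (⅔ + (⅓)*3844) - 1*3 = (⅔ + 3844/3) - 3 = 1282 - 3 = 1279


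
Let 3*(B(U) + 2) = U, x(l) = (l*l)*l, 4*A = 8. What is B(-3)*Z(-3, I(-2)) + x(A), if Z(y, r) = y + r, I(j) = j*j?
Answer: 5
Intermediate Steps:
I(j) = j²
A = 2 (A = (¼)*8 = 2)
x(l) = l³ (x(l) = l²*l = l³)
B(U) = -2 + U/3
Z(y, r) = r + y
B(-3)*Z(-3, I(-2)) + x(A) = (-2 + (⅓)*(-3))*((-2)² - 3) + 2³ = (-2 - 1)*(4 - 3) + 8 = -3*1 + 8 = -3 + 8 = 5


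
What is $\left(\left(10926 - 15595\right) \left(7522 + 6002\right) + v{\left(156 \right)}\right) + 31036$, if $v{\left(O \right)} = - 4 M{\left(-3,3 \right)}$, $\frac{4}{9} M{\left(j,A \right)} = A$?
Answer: $-63112547$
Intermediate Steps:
$M{\left(j,A \right)} = \frac{9 A}{4}$
$v{\left(O \right)} = -27$ ($v{\left(O \right)} = - 4 \cdot \frac{9}{4} \cdot 3 = \left(-4\right) \frac{27}{4} = -27$)
$\left(\left(10926 - 15595\right) \left(7522 + 6002\right) + v{\left(156 \right)}\right) + 31036 = \left(\left(10926 - 15595\right) \left(7522 + 6002\right) - 27\right) + 31036 = \left(\left(-4669\right) 13524 - 27\right) + 31036 = \left(-63143556 - 27\right) + 31036 = -63143583 + 31036 = -63112547$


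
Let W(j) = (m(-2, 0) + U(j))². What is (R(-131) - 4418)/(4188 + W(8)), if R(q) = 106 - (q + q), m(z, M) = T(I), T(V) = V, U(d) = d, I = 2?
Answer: -2025/2144 ≈ -0.94450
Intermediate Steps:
m(z, M) = 2
R(q) = 106 - 2*q
W(j) = (2 + j)²
(R(-131) - 4418)/(4188 + W(8)) = ((106 - 2*(-131)) - 4418)/(4188 + (2 + 8)²) = ((106 + 262) - 4418)/(4188 + 10²) = (368 - 4418)/(4188 + 100) = -4050/4288 = -4050*1/4288 = -2025/2144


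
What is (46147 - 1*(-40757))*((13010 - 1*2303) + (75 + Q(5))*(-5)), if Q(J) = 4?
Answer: 896154048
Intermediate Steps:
(46147 - 1*(-40757))*((13010 - 1*2303) + (75 + Q(5))*(-5)) = (46147 - 1*(-40757))*((13010 - 1*2303) + (75 + 4)*(-5)) = (46147 + 40757)*((13010 - 2303) + 79*(-5)) = 86904*(10707 - 395) = 86904*10312 = 896154048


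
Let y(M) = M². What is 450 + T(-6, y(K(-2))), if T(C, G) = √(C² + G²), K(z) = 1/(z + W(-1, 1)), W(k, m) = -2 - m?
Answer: 450 + √22501/25 ≈ 456.00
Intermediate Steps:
K(z) = 1/(-3 + z) (K(z) = 1/(z + (-2 - 1*1)) = 1/(z + (-2 - 1)) = 1/(z - 3) = 1/(-3 + z))
450 + T(-6, y(K(-2))) = 450 + √((-6)² + ((1/(-3 - 2))²)²) = 450 + √(36 + ((1/(-5))²)²) = 450 + √(36 + ((-⅕)²)²) = 450 + √(36 + (1/25)²) = 450 + √(36 + 1/625) = 450 + √(22501/625) = 450 + √22501/25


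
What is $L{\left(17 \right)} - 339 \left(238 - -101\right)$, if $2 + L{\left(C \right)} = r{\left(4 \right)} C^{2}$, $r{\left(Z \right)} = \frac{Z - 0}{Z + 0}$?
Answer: $-114634$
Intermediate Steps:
$r{\left(Z \right)} = 1$ ($r{\left(Z \right)} = \frac{Z + \left(-5 + 5\right)}{Z} = \frac{Z + 0}{Z} = \frac{Z}{Z} = 1$)
$L{\left(C \right)} = -2 + C^{2}$ ($L{\left(C \right)} = -2 + 1 C^{2} = -2 + C^{2}$)
$L{\left(17 \right)} - 339 \left(238 - -101\right) = \left(-2 + 17^{2}\right) - 339 \left(238 - -101\right) = \left(-2 + 289\right) - 339 \left(238 + 101\right) = 287 - 114921 = -114634$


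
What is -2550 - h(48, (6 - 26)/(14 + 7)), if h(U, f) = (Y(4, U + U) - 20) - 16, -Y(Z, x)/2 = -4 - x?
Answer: -2714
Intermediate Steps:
Y(Z, x) = 8 + 2*x (Y(Z, x) = -2*(-4 - x) = 8 + 2*x)
h(U, f) = -28 + 4*U (h(U, f) = ((8 + 2*(U + U)) - 20) - 16 = ((8 + 2*(2*U)) - 20) - 16 = ((8 + 4*U) - 20) - 16 = (-12 + 4*U) - 16 = -28 + 4*U)
-2550 - h(48, (6 - 26)/(14 + 7)) = -2550 - (-28 + 4*48) = -2550 - (-28 + 192) = -2550 - 1*164 = -2550 - 164 = -2714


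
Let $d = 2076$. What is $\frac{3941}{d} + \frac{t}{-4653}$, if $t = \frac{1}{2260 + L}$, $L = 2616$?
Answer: $\frac{1862781589}{981257211} \approx 1.8984$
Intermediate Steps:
$t = \frac{1}{4876}$ ($t = \frac{1}{2260 + 2616} = \frac{1}{4876} \approx 0.00020509$)
$\frac{3941}{d} + \frac{t}{-4653} = \frac{3941}{2076} + \frac{1}{4876 \left(-4653\right)} = 3941 \cdot \frac{1}{2076} + \frac{1}{4876} \left(- \frac{1}{4653}\right) = \frac{3941}{2076} - \frac{1}{22688028} = \frac{1862781589}{981257211}$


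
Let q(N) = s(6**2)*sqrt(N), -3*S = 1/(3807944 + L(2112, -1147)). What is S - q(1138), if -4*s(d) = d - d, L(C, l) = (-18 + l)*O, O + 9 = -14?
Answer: -1/11504217 ≈ -8.6925e-8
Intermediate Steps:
O = -23 (O = -9 - 14 = -23)
L(C, l) = 414 - 23*l (L(C, l) = (-18 + l)*(-23) = 414 - 23*l)
s(d) = 0 (s(d) = -(d - d)/4 = -1/4*0 = 0)
S = -1/11504217 (S = -1/(3*(3807944 + (414 - 23*(-1147)))) = -1/(3*(3807944 + (414 + 26381))) = -1/(3*(3807944 + 26795)) = -1/3/3834739 = -1/3*1/3834739 = -1/11504217 ≈ -8.6925e-8)
q(N) = 0 (q(N) = 0*sqrt(N) = 0)
S - q(1138) = -1/11504217 - 1*0 = -1/11504217 + 0 = -1/11504217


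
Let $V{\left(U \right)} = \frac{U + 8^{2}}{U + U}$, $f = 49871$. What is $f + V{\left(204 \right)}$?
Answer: $\frac{5086909}{102} \approx 49872.0$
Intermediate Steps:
$V{\left(U \right)} = \frac{64 + U}{2 U}$ ($V{\left(U \right)} = \frac{U + 64}{2 U} = \left(64 + U\right) \frac{1}{2 U} = \frac{64 + U}{2 U}$)
$f + V{\left(204 \right)} = 49871 + \frac{64 + 204}{2 \cdot 204} = 49871 + \frac{1}{2} \cdot \frac{1}{204} \cdot 268 = 49871 + \frac{67}{102} = \frac{5086909}{102}$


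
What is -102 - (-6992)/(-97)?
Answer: -16886/97 ≈ -174.08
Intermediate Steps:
-102 - (-6992)/(-97) = -102 - (-6992)*(-1)/97 = -102 - 92*76/97 = -102 - 6992/97 = -16886/97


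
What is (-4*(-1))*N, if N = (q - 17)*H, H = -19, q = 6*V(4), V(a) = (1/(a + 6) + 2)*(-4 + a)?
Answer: 1292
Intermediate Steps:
V(a) = (-4 + a)*(2 + 1/(6 + a)) (V(a) = (1/(6 + a) + 2)*(-4 + a) = (2 + 1/(6 + a))*(-4 + a) = (-4 + a)*(2 + 1/(6 + a)))
q = 0 (q = 6*((-52 + 2*4² + 5*4)/(6 + 4)) = 6*((-52 + 2*16 + 20)/10) = 6*((-52 + 32 + 20)/10) = 6*((⅒)*0) = 6*0 = 0)
N = 323 (N = (0 - 17)*(-19) = -17*(-19) = 323)
(-4*(-1))*N = -4*(-1)*323 = 4*323 = 1292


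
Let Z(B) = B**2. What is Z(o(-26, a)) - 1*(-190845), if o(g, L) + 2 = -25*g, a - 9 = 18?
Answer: 610749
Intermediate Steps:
a = 27 (a = 9 + 18 = 27)
o(g, L) = -2 - 25*g
Z(o(-26, a)) - 1*(-190845) = (-2 - 25*(-26))**2 - 1*(-190845) = (-2 + 650)**2 + 190845 = 648**2 + 190845 = 419904 + 190845 = 610749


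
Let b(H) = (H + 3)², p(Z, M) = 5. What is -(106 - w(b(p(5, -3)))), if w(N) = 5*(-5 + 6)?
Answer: -101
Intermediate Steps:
b(H) = (3 + H)²
w(N) = 5 (w(N) = 5*1 = 5)
-(106 - w(b(p(5, -3)))) = -(106 - 1*5) = -(106 - 5) = -1*101 = -101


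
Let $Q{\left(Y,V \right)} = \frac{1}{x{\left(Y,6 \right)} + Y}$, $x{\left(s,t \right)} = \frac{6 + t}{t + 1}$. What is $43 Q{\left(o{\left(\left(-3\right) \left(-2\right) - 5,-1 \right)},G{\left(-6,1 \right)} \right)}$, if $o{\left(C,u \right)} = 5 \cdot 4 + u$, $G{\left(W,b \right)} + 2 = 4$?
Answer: $\frac{301}{145} \approx 2.0759$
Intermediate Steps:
$G{\left(W,b \right)} = 2$ ($G{\left(W,b \right)} = -2 + 4 = 2$)
$x{\left(s,t \right)} = \frac{6 + t}{1 + t}$
$o{\left(C,u \right)} = 20 + u$
$Q{\left(Y,V \right)} = \frac{1}{\frac{12}{7} + Y}$ ($Q{\left(Y,V \right)} = \frac{1}{\frac{6 + 6}{1 + 6} + Y} = \frac{1}{\frac{1}{7} \cdot 12 + Y} = \frac{1}{\frac{12}{7} + Y}$)
$43 Q{\left(o{\left(\left(-3\right) \left(-2\right) - 5,-1 \right)},G{\left(-6,1 \right)} \right)} = 43 \frac{7}{12 + 7 \left(20 - 1\right)} = 43 \frac{7}{12 + 7 \cdot 19} = 43 \frac{7}{12 + 133} = 43 \cdot \frac{7}{145} = \frac{301}{145}$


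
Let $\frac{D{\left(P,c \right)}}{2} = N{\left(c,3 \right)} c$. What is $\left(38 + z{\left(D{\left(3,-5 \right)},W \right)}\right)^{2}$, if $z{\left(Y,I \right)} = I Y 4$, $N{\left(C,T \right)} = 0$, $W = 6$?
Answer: $1444$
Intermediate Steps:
$D{\left(P,c \right)} = 0$ ($D{\left(P,c \right)} = 2 \cdot 0 c = 2 \cdot 0 = 0$)
$z{\left(Y,I \right)} = 4 I Y$
$\left(38 + z{\left(D{\left(3,-5 \right)},W \right)}\right)^{2} = \left(38 + 4 \cdot 6 \cdot 0\right)^{2} = \left(38 + 0\right)^{2} = 38^{2} = 1444$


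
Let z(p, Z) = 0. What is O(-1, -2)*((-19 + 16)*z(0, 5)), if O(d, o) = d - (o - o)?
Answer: 0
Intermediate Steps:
O(d, o) = d (O(d, o) = d - 1*0 = d + 0 = d)
O(-1, -2)*((-19 + 16)*z(0, 5)) = -(-19 + 16)*0 = -(-3)*0 = -1*0 = 0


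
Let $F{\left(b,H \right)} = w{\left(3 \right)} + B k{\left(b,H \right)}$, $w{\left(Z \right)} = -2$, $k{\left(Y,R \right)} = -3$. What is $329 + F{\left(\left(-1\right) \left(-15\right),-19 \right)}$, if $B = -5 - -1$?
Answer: $339$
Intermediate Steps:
$B = -4$ ($B = -5 + 1 = -4$)
$F{\left(b,H \right)} = 10$ ($F{\left(b,H \right)} = -2 - -12 = -2 + 12 = 10$)
$329 + F{\left(\left(-1\right) \left(-15\right),-19 \right)} = 329 + 10 = 339$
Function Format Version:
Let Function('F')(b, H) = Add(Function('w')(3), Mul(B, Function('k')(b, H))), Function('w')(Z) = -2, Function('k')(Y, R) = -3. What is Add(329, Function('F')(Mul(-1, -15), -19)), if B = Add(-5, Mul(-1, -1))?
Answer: 339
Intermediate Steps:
B = -4 (B = Add(-5, 1) = -4)
Function('F')(b, H) = 10 (Function('F')(b, H) = Add(-2, Mul(-4, -3)) = Add(-2, 12) = 10)
Add(329, Function('F')(Mul(-1, -15), -19)) = Add(329, 10) = 339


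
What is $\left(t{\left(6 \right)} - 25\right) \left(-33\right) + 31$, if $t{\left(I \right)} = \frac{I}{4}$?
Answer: $\frac{1613}{2} \approx 806.5$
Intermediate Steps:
$t{\left(I \right)} = \frac{I}{4}$ ($t{\left(I \right)} = I \frac{1}{4} = \frac{I}{4}$)
$\left(t{\left(6 \right)} - 25\right) \left(-33\right) + 31 = \left(\frac{1}{4} \cdot 6 - 25\right) \left(-33\right) + 31 = \left(\frac{3}{2} - 25\right) \left(-33\right) + 31 = \left(- \frac{47}{2}\right) \left(-33\right) + 31 = \frac{1551}{2} + 31 = \frac{1613}{2}$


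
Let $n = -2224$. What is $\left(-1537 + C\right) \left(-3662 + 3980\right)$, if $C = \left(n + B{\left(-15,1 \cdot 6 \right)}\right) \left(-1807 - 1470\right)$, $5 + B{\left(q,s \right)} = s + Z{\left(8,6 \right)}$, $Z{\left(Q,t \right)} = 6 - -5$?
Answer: $2304605466$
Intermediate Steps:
$Z{\left(Q,t \right)} = 11$ ($Z{\left(Q,t \right)} = 6 + 5 = 11$)
$B{\left(q,s \right)} = 6 + s$ ($B{\left(q,s \right)} = -5 + \left(s + 11\right) = -5 + \left(11 + s\right) = 6 + s$)
$C = 7248724$ ($C = \left(-2224 + \left(6 + 1 \cdot 6\right)\right) \left(-1807 - 1470\right) = \left(-2224 + \left(6 + 6\right)\right) \left(-3277\right) = \left(-2224 + 12\right) \left(-3277\right) = \left(-2212\right) \left(-3277\right) = 7248724$)
$\left(-1537 + C\right) \left(-3662 + 3980\right) = \left(-1537 + 7248724\right) \left(-3662 + 3980\right) = 7247187 \cdot 318 = 2304605466$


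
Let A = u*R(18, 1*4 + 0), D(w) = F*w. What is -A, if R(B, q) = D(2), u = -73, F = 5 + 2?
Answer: 1022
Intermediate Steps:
F = 7
D(w) = 7*w
R(B, q) = 14 (R(B, q) = 7*2 = 14)
A = -1022 (A = -73*14 = -1022)
-A = -1*(-1022) = 1022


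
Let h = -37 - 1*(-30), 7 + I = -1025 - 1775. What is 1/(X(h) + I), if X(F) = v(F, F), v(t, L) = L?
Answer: -1/2814 ≈ -0.00035537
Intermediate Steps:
I = -2807 (I = -7 + (-1025 - 1775) = -7 - 2800 = -2807)
h = -7 (h = -37 + 30 = -7)
X(F) = F
1/(X(h) + I) = 1/(-7 - 2807) = 1/(-2814) = -1/2814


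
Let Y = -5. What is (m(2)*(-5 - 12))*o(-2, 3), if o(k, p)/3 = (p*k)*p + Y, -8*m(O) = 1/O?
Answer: -1173/16 ≈ -73.313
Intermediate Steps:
m(O) = -1/(8*O)
o(k, p) = -15 + 3*k*p² (o(k, p) = 3*((p*k)*p - 5) = 3*((k*p)*p - 5) = 3*(k*p² - 5) = 3*(-5 + k*p²) = -15 + 3*k*p²)
(m(2)*(-5 - 12))*o(-2, 3) = ((-⅛/2)*(-5 - 12))*(-15 + 3*(-2)*3²) = (-⅛*½*(-17))*(-15 + 3*(-2)*9) = (-1/16*(-17))*(-15 - 54) = (17/16)*(-69) = -1173/16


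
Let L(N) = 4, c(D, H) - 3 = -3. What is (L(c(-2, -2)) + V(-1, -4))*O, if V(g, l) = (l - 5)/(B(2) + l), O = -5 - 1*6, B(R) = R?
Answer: -187/2 ≈ -93.500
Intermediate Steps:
O = -11 (O = -5 - 6 = -11)
c(D, H) = 0 (c(D, H) = 3 - 3 = 0)
V(g, l) = (-5 + l)/(2 + l) (V(g, l) = (l - 5)/(2 + l) = (-5 + l)/(2 + l))
(L(c(-2, -2)) + V(-1, -4))*O = (4 + (-5 - 4)/(2 - 4))*(-11) = (4 - 9/(-2))*(-11) = (4 - ½*(-9))*(-11) = (4 + 9/2)*(-11) = (17/2)*(-11) = -187/2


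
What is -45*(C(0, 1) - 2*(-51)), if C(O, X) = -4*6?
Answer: -3510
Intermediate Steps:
C(O, X) = -24
-45*(C(0, 1) - 2*(-51)) = -45*(-24 - 2*(-51)) = -45*(-24 + 102) = -45*78 = -3510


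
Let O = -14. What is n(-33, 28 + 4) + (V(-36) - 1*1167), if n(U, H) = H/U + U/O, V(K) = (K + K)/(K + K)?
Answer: -538051/462 ≈ -1164.6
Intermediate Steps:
V(K) = 1 (V(K) = (2*K)/((2*K)) = (2*K)*(1/(2*K)) = 1)
n(U, H) = -U/14 + H/U (n(U, H) = H/U + U/(-14) = H/U + U*(-1/14) = H/U - U/14 = -U/14 + H/U)
n(-33, 28 + 4) + (V(-36) - 1*1167) = (-1/14*(-33) + (28 + 4)/(-33)) + (1 - 1*1167) = (33/14 + 32*(-1/33)) + (1 - 1167) = (33/14 - 32/33) - 1166 = 641/462 - 1166 = -538051/462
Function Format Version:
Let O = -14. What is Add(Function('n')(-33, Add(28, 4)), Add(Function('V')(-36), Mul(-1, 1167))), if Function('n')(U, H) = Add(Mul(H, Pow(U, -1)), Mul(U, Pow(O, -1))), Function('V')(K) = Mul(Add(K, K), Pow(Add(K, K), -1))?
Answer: Rational(-538051, 462) ≈ -1164.6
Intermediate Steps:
Function('V')(K) = 1 (Function('V')(K) = Mul(Mul(2, K), Pow(Mul(2, K), -1)) = Mul(Mul(2, K), Mul(Rational(1, 2), Pow(K, -1))) = 1)
Function('n')(U, H) = Add(Mul(Rational(-1, 14), U), Mul(H, Pow(U, -1))) (Function('n')(U, H) = Add(Mul(H, Pow(U, -1)), Mul(U, Pow(-14, -1))) = Add(Mul(H, Pow(U, -1)), Mul(U, Rational(-1, 14))) = Add(Mul(H, Pow(U, -1)), Mul(Rational(-1, 14), U)) = Add(Mul(Rational(-1, 14), U), Mul(H, Pow(U, -1))))
Add(Function('n')(-33, Add(28, 4)), Add(Function('V')(-36), Mul(-1, 1167))) = Add(Add(Mul(Rational(-1, 14), -33), Mul(Add(28, 4), Pow(-33, -1))), Add(1, Mul(-1, 1167))) = Add(Add(Rational(33, 14), Mul(32, Rational(-1, 33))), Add(1, -1167)) = Add(Add(Rational(33, 14), Rational(-32, 33)), -1166) = Add(Rational(641, 462), -1166) = Rational(-538051, 462)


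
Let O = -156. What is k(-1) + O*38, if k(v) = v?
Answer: -5929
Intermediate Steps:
k(-1) + O*38 = -1 - 156*38 = -1 - 5928 = -5929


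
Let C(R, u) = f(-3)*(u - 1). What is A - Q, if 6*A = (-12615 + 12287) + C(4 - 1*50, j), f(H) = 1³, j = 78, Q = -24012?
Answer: 143821/6 ≈ 23970.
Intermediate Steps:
f(H) = 1
C(R, u) = -1 + u (C(R, u) = 1*(u - 1) = 1*(-1 + u) = -1 + u)
A = -251/6 (A = ((-12615 + 12287) + (-1 + 78))/6 = (-328 + 77)/6 = (⅙)*(-251) = -251/6 ≈ -41.833)
A - Q = -251/6 - 1*(-24012) = -251/6 + 24012 = 143821/6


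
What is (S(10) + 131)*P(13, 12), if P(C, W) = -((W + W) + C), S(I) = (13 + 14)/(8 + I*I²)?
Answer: -542975/112 ≈ -4848.0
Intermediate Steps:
S(I) = 27/(8 + I³)
P(C, W) = -C - 2*W (P(C, W) = -(2*W + C) = -(C + 2*W) = -C - 2*W)
(S(10) + 131)*P(13, 12) = (27/(8 + 10³) + 131)*(-1*13 - 2*12) = (27/(8 + 1000) + 131)*(-13 - 24) = (27/1008 + 131)*(-37) = (27*(1/1008) + 131)*(-37) = (3/112 + 131)*(-37) = (14675/112)*(-37) = -542975/112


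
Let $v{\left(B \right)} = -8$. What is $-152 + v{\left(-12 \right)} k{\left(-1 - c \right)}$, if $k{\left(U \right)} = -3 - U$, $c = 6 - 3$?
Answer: $-160$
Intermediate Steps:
$c = 3$ ($c = 6 - 3 = 3$)
$-152 + v{\left(-12 \right)} k{\left(-1 - c \right)} = -152 - 8 \left(-3 - \left(-1 - 3\right)\right) = -152 - 8 \left(-3 - -4\right) = -152 - 8 \left(-3 + 4\right) = -152 - 8 = -160$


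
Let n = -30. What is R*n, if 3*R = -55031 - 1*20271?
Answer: 753020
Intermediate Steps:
R = -75302/3 (R = (-55031 - 1*20271)/3 = (-55031 - 20271)/3 = (⅓)*(-75302) = -75302/3 ≈ -25101.)
R*n = -75302/3*(-30) = 753020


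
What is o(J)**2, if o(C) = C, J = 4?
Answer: 16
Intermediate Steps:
o(J)**2 = 4**2 = 16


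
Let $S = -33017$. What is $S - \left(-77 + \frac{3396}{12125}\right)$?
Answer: $- \frac{399400896}{12125} \approx -32940.0$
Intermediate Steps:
$S - \left(-77 + \frac{3396}{12125}\right) = -33017 - \left(-77 + \frac{3396}{12125}\right) = -33017 - - \frac{930229}{12125} = -33017 + \left(77 - \frac{3396}{12125}\right) = -33017 + \frac{930229}{12125} = - \frac{399400896}{12125}$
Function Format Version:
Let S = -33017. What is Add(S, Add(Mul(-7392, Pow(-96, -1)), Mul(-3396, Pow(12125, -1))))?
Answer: Rational(-399400896, 12125) ≈ -32940.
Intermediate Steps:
Add(S, Add(Mul(-7392, Pow(-96, -1)), Mul(-3396, Pow(12125, -1)))) = Add(-33017, Add(Mul(-7392, Pow(-96, -1)), Mul(-3396, Pow(12125, -1)))) = Add(-33017, Add(Mul(-7392, Rational(-1, 96)), Mul(-3396, Rational(1, 12125)))) = Add(-33017, Add(77, Rational(-3396, 12125))) = Add(-33017, Rational(930229, 12125)) = Rational(-399400896, 12125)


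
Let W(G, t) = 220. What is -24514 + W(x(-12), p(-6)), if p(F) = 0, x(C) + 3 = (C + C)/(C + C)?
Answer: -24294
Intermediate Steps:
x(C) = -2 (x(C) = -3 + (C + C)/(C + C) = -3 + (2*C)/((2*C)) = -3 + (2*C)*(1/(2*C)) = -3 + 1 = -2)
-24514 + W(x(-12), p(-6)) = -24514 + 220 = -24294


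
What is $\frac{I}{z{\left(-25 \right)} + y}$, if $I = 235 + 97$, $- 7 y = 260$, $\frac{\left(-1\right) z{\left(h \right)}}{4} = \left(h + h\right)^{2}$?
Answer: $- \frac{581}{17565} \approx -0.033077$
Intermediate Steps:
$z{\left(h \right)} = - 16 h^{2}$ ($z{\left(h \right)} = - 4 \left(h + h\right)^{2} = - 4 \left(2 h\right)^{2} = - 4 \cdot 4 h^{2} = - 16 h^{2}$)
$y = - \frac{260}{7}$ ($y = \left(- \frac{1}{7}\right) 260 = - \frac{260}{7} \approx -37.143$)
$I = 332$
$\frac{I}{z{\left(-25 \right)} + y} = \frac{332}{- 16 \left(-25\right)^{2} - \frac{260}{7}} = \frac{332}{\left(-16\right) 625 - \frac{260}{7}} = \frac{332}{-10000 - \frac{260}{7}} = \frac{332}{- \frac{70260}{7}} = 332 \left(- \frac{7}{70260}\right) = - \frac{581}{17565}$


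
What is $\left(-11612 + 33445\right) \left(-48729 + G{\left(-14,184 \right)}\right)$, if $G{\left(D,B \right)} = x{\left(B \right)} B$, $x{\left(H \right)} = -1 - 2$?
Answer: $-1075952073$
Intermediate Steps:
$x{\left(H \right)} = -3$ ($x{\left(H \right)} = -1 - 2 = -3$)
$G{\left(D,B \right)} = - 3 B$
$\left(-11612 + 33445\right) \left(-48729 + G{\left(-14,184 \right)}\right) = \left(-11612 + 33445\right) \left(-48729 - 552\right) = 21833 \left(-48729 - 552\right) = 21833 \left(-49281\right) = -1075952073$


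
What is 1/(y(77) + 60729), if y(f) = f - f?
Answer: 1/60729 ≈ 1.6467e-5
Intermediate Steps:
y(f) = 0
1/(y(77) + 60729) = 1/(0 + 60729) = 1/60729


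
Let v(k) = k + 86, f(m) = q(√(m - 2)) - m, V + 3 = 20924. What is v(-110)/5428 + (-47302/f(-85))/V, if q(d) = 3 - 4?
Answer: -37366499/1192371474 ≈ -0.031338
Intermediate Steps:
V = 20921 (V = -3 + 20924 = 20921)
q(d) = -1
f(m) = -1 - m
v(k) = 86 + k
v(-110)/5428 + (-47302/f(-85))/V = (86 - 110)/5428 - 47302/(-1 - 1*(-85))/20921 = -24*1/5428 - 47302/(-1 + 85)*(1/20921) = -6/1357 - 47302/84*(1/20921) = -6/1357 - 47302*1/84*(1/20921) = -6/1357 - 23651/42*1/20921 = -6/1357 - 23651/878682 = -37366499/1192371474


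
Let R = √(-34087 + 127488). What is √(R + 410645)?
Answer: √(410645 + √93401) ≈ 641.05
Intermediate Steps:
R = √93401 ≈ 305.62
√(R + 410645) = √(√93401 + 410645) = √(410645 + √93401)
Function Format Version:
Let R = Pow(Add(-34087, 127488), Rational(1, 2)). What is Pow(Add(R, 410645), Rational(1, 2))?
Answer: Pow(Add(410645, Pow(93401, Rational(1, 2))), Rational(1, 2)) ≈ 641.05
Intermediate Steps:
R = Pow(93401, Rational(1, 2)) ≈ 305.62
Pow(Add(R, 410645), Rational(1, 2)) = Pow(Add(Pow(93401, Rational(1, 2)), 410645), Rational(1, 2)) = Pow(Add(410645, Pow(93401, Rational(1, 2))), Rational(1, 2))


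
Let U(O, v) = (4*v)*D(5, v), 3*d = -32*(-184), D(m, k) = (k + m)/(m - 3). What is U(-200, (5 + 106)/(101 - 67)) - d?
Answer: -3309691/1734 ≈ -1908.7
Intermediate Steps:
D(m, k) = (k + m)/(-3 + m)
d = 5888/3 (d = (-32*(-184))/3 = (⅓)*5888 = 5888/3 ≈ 1962.7)
U(O, v) = 4*v*(5/2 + v/2) (U(O, v) = (4*v)*((v + 5)/(-3 + 5)) = (4*v)*((5 + v)/2) = (4*v)*(5/2 + v/2) = 4*v*(5/2 + v/2))
U(-200, (5 + 106)/(101 - 67)) - d = 2*((5 + 106)/(101 - 67))*(5 + (5 + 106)/(101 - 67)) - 1*5888/3 = 2*(111/34)*(5 + 111/34) - 5888/3 = 2*(111/34)*(281/34) - 5888/3 = 31191/578 - 5888/3 = -3309691/1734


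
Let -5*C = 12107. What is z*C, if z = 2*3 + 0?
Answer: -72642/5 ≈ -14528.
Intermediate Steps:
C = -12107/5 (C = -1/5*12107 = -12107/5 ≈ -2421.4)
z = 6 (z = 6 + 0 = 6)
z*C = 6*(-12107/5) = -72642/5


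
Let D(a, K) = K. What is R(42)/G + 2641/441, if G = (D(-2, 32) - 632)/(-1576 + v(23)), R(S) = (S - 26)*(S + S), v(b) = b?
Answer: 38418913/11025 ≈ 3484.7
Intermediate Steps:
R(S) = 2*S*(-26 + S) (R(S) = (-26 + S)*(2*S) = 2*S*(-26 + S))
G = 600/1553 (G = (32 - 632)/(-1576 + 23) = -600/(-1553) = -600*(-1/1553) = 600/1553 ≈ 0.38635)
R(42)/G + 2641/441 = (2*42*(-26 + 42))/(600/1553) + 2641/441 = (2*42*16)*(1553/600) + 2641*(1/441) = 1344*(1553/600) + 2641/441 = 86968/25 + 2641/441 = 38418913/11025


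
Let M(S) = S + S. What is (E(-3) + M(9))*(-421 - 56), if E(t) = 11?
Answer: -13833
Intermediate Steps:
M(S) = 2*S
(E(-3) + M(9))*(-421 - 56) = (11 + 2*9)*(-421 - 56) = (11 + 18)*(-477) = 29*(-477) = -13833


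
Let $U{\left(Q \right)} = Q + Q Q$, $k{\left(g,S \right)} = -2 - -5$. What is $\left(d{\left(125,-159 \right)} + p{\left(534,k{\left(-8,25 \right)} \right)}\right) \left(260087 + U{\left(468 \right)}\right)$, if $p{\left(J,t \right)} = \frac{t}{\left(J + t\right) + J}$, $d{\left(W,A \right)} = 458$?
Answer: $\frac{78414523553}{357} \approx 2.1965 \cdot 10^{8}$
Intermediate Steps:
$k{\left(g,S \right)} = 3$ ($k{\left(g,S \right)} = -2 + 5 = 3$)
$p{\left(J,t \right)} = \frac{t}{t + 2 J}$
$U{\left(Q \right)} = Q + Q^{2}$
$\left(d{\left(125,-159 \right)} + p{\left(534,k{\left(-8,25 \right)} \right)}\right) \left(260087 + U{\left(468 \right)}\right) = \left(458 + \frac{3}{3 + 2 \cdot 534}\right) \left(260087 + 468 \left(1 + 468\right)\right) = \left(458 + \frac{3}{3 + 1068}\right) \left(260087 + 468 \cdot 469\right) = \left(458 + \frac{3}{1071}\right) \left(260087 + 219492\right) = \left(458 + 3 \cdot \frac{1}{1071}\right) 479579 = \left(458 + \frac{1}{357}\right) 479579 = \frac{163507}{357} \cdot 479579 = \frac{78414523553}{357}$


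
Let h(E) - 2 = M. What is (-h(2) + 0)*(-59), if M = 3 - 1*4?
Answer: 59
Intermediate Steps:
M = -1 (M = 3 - 4 = -1)
h(E) = 1 (h(E) = 2 - 1 = 1)
(-h(2) + 0)*(-59) = (-1*1 + 0)*(-59) = (-1 + 0)*(-59) = -1*(-59) = 59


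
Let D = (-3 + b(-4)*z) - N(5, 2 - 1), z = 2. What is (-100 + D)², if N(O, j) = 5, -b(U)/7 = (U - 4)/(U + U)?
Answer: 14884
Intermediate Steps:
b(U) = -7*(-4 + U)/(2*U) (b(U) = -7*(U - 4)/(U + U) = -7*(-4 + U)/(2*U))
D = -22 (D = (-3 + (-7/2 + 14/(-4))*2) - 1*5 = (-3 + (-7/2 + 14*(-¼))*2) - 5 = (-3 + (-7/2 - 7/2)*2) - 5 = (-3 - 7*2) - 5 = (-3 - 14) - 5 = -17 - 5 = -22)
(-100 + D)² = (-100 - 22)² = (-122)² = 14884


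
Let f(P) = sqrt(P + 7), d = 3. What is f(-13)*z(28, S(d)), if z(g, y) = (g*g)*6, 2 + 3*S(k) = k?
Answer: 4704*I*sqrt(6) ≈ 11522.0*I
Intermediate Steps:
S(k) = -2/3 + k/3
z(g, y) = 6*g**2 (z(g, y) = g**2*6 = 6*g**2)
f(P) = sqrt(7 + P)
f(-13)*z(28, S(d)) = sqrt(7 - 13)*(6*28**2) = sqrt(-6)*(6*784) = (I*sqrt(6))*4704 = 4704*I*sqrt(6)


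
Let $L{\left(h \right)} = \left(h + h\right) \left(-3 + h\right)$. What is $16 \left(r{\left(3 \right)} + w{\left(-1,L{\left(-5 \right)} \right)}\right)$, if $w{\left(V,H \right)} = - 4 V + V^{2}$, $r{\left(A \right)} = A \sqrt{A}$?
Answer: $80 + 48 \sqrt{3} \approx 163.14$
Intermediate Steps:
$r{\left(A \right)} = A^{\frac{3}{2}}$
$L{\left(h \right)} = 2 h \left(-3 + h\right)$
$w{\left(V,H \right)} = V^{2} - 4 V$
$16 \left(r{\left(3 \right)} + w{\left(-1,L{\left(-5 \right)} \right)}\right) = 16 \left(3^{\frac{3}{2}} - \left(-4 - 1\right)\right) = 16 \left(3 \sqrt{3} - -5\right) = 16 \left(3 \sqrt{3} + 5\right) = 16 \left(5 + 3 \sqrt{3}\right) = 80 + 48 \sqrt{3}$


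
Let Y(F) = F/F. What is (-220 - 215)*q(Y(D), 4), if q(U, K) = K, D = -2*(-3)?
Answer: -1740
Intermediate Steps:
D = 6
Y(F) = 1
(-220 - 215)*q(Y(D), 4) = (-220 - 215)*4 = -435*4 = -1740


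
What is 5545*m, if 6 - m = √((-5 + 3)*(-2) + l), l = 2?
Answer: 33270 - 5545*√6 ≈ 19688.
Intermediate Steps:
m = 6 - √6 (m = 6 - √((-5 + 3)*(-2) + 2) = 6 - √(-2*(-2) + 2) = 6 - √(4 + 2) = 6 - √6 ≈ 3.5505)
5545*m = 5545*(6 - √6) = 33270 - 5545*√6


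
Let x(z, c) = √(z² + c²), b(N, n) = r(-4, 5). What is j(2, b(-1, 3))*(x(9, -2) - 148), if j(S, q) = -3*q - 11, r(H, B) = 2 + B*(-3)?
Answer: -4144 + 28*√85 ≈ -3885.9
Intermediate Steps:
r(H, B) = 2 - 3*B
b(N, n) = -13 (b(N, n) = 2 - 3*5 = 2 - 15 = -13)
j(S, q) = -11 - 3*q
x(z, c) = √(c² + z²)
j(2, b(-1, 3))*(x(9, -2) - 148) = (-11 - 3*(-13))*(√((-2)² + 9²) - 148) = (-11 + 39)*(√(4 + 81) - 148) = 28*(√85 - 148) = 28*(-148 + √85) = -4144 + 28*√85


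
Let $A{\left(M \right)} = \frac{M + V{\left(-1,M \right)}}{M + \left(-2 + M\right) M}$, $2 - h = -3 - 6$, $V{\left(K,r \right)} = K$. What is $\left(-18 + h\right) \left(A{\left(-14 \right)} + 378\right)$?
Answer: $- \frac{5291}{2} \approx -2645.5$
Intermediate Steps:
$h = 11$ ($h = 2 - \left(-3 - 6\right) = 2 - -9 = 2 + 9 = 11$)
$A{\left(M \right)} = \frac{-1 + M}{M + M \left(-2 + M\right)}$ ($A{\left(M \right)} = \frac{M - 1}{M + \left(-2 + M\right) M} = \frac{-1 + M}{M + M \left(-2 + M\right)}$)
$\left(-18 + h\right) \left(A{\left(-14 \right)} + 378\right) = \left(-18 + 11\right) \left(\frac{1}{-14} + 378\right) = - 7 \left(- \frac{1}{14} + 378\right) = \left(-7\right) \frac{5291}{14} = - \frac{5291}{2}$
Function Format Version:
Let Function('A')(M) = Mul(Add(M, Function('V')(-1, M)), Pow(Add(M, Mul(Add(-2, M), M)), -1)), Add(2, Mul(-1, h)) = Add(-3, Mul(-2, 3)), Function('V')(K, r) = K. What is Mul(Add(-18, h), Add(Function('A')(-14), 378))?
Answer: Rational(-5291, 2) ≈ -2645.5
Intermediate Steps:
h = 11 (h = Add(2, Mul(-1, Add(-3, Mul(-2, 3)))) = Add(2, Mul(-1, Add(-3, -6))) = Add(2, Mul(-1, -9)) = Add(2, 9) = 11)
Function('A')(M) = Mul(Pow(Add(M, Mul(M, Add(-2, M))), -1), Add(-1, M)) (Function('A')(M) = Mul(Add(M, -1), Pow(Add(M, Mul(Add(-2, M), M)), -1)) = Mul(Add(-1, M), Pow(Add(M, Mul(M, Add(-2, M))), -1)) = Mul(Pow(Add(M, Mul(M, Add(-2, M))), -1), Add(-1, M)))
Mul(Add(-18, h), Add(Function('A')(-14), 378)) = Mul(Add(-18, 11), Add(Pow(-14, -1), 378)) = Mul(-7, Add(Rational(-1, 14), 378)) = Mul(-7, Rational(5291, 14)) = Rational(-5291, 2)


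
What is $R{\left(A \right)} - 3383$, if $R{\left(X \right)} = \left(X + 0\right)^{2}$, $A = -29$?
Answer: $-2542$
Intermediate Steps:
$R{\left(X \right)} = X^{2}$
$R{\left(A \right)} - 3383 = \left(-29\right)^{2} - 3383 = 841 - 3383 = -2542$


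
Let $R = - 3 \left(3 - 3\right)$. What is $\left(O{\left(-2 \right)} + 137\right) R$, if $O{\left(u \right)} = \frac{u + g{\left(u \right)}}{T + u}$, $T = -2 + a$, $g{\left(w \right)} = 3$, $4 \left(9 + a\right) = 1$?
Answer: $0$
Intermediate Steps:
$a = - \frac{35}{4}$ ($a = -9 + \frac{1}{4} \cdot 1 = -9 + \frac{1}{4} = - \frac{35}{4} \approx -8.75$)
$T = - \frac{43}{4}$ ($T = -2 - \frac{35}{4} = - \frac{43}{4} \approx -10.75$)
$O{\left(u \right)} = \frac{3 + u}{- \frac{43}{4} + u}$ ($O{\left(u \right)} = \frac{u + 3}{- \frac{43}{4} + u} = \frac{3 + u}{- \frac{43}{4} + u}$)
$R = 0$ ($R = \left(-3\right) 0 = 0$)
$\left(O{\left(-2 \right)} + 137\right) R = \left(\frac{4 \left(3 - 2\right)}{-43 + 4 \left(-2\right)} + 137\right) 0 = \left(4 \frac{1}{-43 - 8} \cdot 1 + 137\right) 0 = \left(4 \frac{1}{-51} \cdot 1 + 137\right) 0 = \left(4 \left(- \frac{1}{51}\right) 1 + 137\right) 0 = \left(- \frac{4}{51} + 137\right) 0 = \frac{6983}{51} \cdot 0 = 0$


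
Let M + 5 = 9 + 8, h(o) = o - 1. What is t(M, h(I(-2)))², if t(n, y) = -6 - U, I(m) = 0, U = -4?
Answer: 4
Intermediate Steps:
h(o) = -1 + o
M = 12 (M = -5 + (9 + 8) = -5 + 17 = 12)
t(n, y) = -2 (t(n, y) = -6 - 1*(-4) = -6 + 4 = -2)
t(M, h(I(-2)))² = (-2)² = 4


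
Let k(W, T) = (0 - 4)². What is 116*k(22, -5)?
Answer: 1856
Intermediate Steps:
k(W, T) = 16 (k(W, T) = (-4)² = 16)
116*k(22, -5) = 116*16 = 1856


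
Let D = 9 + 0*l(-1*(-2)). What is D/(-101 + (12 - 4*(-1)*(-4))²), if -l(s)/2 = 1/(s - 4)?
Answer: -9/85 ≈ -0.10588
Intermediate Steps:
l(s) = -2/(-4 + s) (l(s) = -2/(s - 4) = -2/(-4 + s))
D = 9 (D = 9 + 0*(-2/(-4 - 1*(-2))) = 9 + 0*(-2/(-4 + 2)) = 9 + 0*(-2/(-2)) = 9 + 0*(-2*(-½)) = 9 + 0*1 = 9 + 0 = 9)
D/(-101 + (12 - 4*(-1)*(-4))²) = 9/(-101 + (12 - 4*(-1)*(-4))²) = 9/(-101 + (12 + 4*(-4))²) = 9/(-101 + (12 - 16)²) = 9/(-101 + (-4)²) = 9/(-101 + 16) = 9/(-85) = 9*(-1/85) = -9/85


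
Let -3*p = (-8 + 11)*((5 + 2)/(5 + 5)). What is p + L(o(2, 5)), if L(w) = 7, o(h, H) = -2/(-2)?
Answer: 63/10 ≈ 6.3000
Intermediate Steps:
o(h, H) = 1 (o(h, H) = -2*(-1/2) = 1)
p = -7/10 (p = -(-8 + 11)*(5 + 2)/(5 + 5)/3 = -7/10 ≈ -0.70000)
p + L(o(2, 5)) = -7/10 + 7 = 63/10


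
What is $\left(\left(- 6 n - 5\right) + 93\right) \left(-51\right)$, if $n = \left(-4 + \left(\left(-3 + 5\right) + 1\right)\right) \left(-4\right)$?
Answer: $-3264$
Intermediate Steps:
$n = 4$ ($n = \left(-4 + \left(2 + 1\right)\right) \left(-4\right) = \left(-4 + 3\right) \left(-4\right) = \left(-1\right) \left(-4\right) = 4$)
$\left(\left(- 6 n - 5\right) + 93\right) \left(-51\right) = \left(\left(\left(-6\right) 4 - 5\right) + 93\right) \left(-51\right) = \left(\left(-24 - 5\right) + 93\right) \left(-51\right) = \left(-29 + 93\right) \left(-51\right) = 64 \left(-51\right) = -3264$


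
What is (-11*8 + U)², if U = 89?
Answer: 1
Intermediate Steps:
(-11*8 + U)² = (-11*8 + 89)² = (-88 + 89)² = 1² = 1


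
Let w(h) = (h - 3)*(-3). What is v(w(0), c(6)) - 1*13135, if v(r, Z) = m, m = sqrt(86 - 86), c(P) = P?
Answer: -13135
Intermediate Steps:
w(h) = 9 - 3*h (w(h) = (-3 + h)*(-3) = 9 - 3*h)
m = 0 (m = sqrt(0) = 0)
v(r, Z) = 0
v(w(0), c(6)) - 1*13135 = 0 - 1*13135 = 0 - 13135 = -13135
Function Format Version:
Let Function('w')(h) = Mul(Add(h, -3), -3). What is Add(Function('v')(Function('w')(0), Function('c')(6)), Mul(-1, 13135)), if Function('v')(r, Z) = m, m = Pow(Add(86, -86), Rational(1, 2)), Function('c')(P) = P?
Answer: -13135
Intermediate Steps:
Function('w')(h) = Add(9, Mul(-3, h)) (Function('w')(h) = Mul(Add(-3, h), -3) = Add(9, Mul(-3, h)))
m = 0 (m = Pow(0, Rational(1, 2)) = 0)
Function('v')(r, Z) = 0
Add(Function('v')(Function('w')(0), Function('c')(6)), Mul(-1, 13135)) = Add(0, Mul(-1, 13135)) = Add(0, -13135) = -13135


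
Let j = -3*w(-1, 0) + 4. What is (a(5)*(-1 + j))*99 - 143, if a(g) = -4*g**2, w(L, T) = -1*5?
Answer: -178343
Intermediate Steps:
w(L, T) = -5
j = 19 (j = -3*(-5) + 4 = 15 + 4 = 19)
(a(5)*(-1 + j))*99 - 143 = ((-4*5**2)*(-1 + 19))*99 - 143 = (-4*25*18)*99 - 143 = -100*18*99 - 143 = -1800*99 - 143 = -178200 - 143 = -178343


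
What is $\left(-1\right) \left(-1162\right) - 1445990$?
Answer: $-1444828$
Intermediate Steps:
$\left(-1\right) \left(-1162\right) - 1445990 = 1162 - 1445990 = -1444828$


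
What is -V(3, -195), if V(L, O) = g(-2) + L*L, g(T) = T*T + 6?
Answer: -19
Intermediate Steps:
g(T) = 6 + T² (g(T) = T² + 6 = 6 + T²)
V(L, O) = 10 + L² (V(L, O) = (6 + (-2)²) + L*L = (6 + 4) + L² = 10 + L²)
-V(3, -195) = -(10 + 3²) = -(10 + 9) = -1*19 = -19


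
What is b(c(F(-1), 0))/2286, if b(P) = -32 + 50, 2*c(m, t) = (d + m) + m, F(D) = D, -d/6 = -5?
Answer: 1/127 ≈ 0.0078740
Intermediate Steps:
d = 30 (d = -6*(-5) = 30)
c(m, t) = 15 + m (c(m, t) = ((30 + m) + m)/2 = (30 + 2*m)/2 = 15 + m)
b(P) = 18
b(c(F(-1), 0))/2286 = 18/2286 = 18*(1/2286) = 1/127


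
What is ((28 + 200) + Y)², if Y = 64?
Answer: 85264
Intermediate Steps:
((28 + 200) + Y)² = ((28 + 200) + 64)² = (228 + 64)² = 292² = 85264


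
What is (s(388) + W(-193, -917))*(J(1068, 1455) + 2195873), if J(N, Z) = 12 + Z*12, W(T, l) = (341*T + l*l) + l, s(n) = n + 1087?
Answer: 1716745635730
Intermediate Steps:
s(n) = 1087 + n
W(T, l) = l + l² + 341*T (W(T, l) = (341*T + l²) + l = (l² + 341*T) + l = l + l² + 341*T)
J(N, Z) = 12 + 12*Z
(s(388) + W(-193, -917))*(J(1068, 1455) + 2195873) = ((1087 + 388) + (-917 + (-917)² + 341*(-193)))*((12 + 12*1455) + 2195873) = (1475 + (-917 + 840889 - 65813))*((12 + 17460) + 2195873) = (1475 + 774159)*(17472 + 2195873) = 775634*2213345 = 1716745635730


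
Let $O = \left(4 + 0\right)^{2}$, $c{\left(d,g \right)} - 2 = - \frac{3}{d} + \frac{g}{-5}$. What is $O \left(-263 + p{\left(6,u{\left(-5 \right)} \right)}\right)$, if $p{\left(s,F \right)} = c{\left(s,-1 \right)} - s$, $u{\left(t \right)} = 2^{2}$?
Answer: $- \frac{21384}{5} \approx -4276.8$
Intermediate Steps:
$u{\left(t \right)} = 4$
$c{\left(d,g \right)} = 2 - \frac{3}{d} - \frac{g}{5}$ ($c{\left(d,g \right)} = 2 + \left(- \frac{3}{d} + \frac{g}{-5}\right) = 2 + \left(- \frac{3}{d} + g \left(- \frac{1}{5}\right)\right) = 2 - \left(\frac{3}{d} + \frac{g}{5}\right) = 2 - \frac{3}{d} - \frac{g}{5}$)
$p{\left(s,F \right)} = \frac{11}{5} - s - \frac{3}{s}$ ($p{\left(s,F \right)} = \left(2 - \frac{3}{s} - - \frac{1}{5}\right) - s = \left(2 - \frac{3}{s} + \frac{1}{5}\right) - s = \left(\frac{11}{5} - \frac{3}{s}\right) - s = \frac{11}{5} - s - \frac{3}{s}$)
$O = 16$ ($O = 4^{2} = 16$)
$O \left(-263 + p{\left(6,u{\left(-5 \right)} \right)}\right) = 16 \left(-263 - \left(\frac{19}{5} + \frac{1}{2}\right)\right) = 16 \left(-263 - \frac{43}{10}\right) = 16 \left(- \frac{2673}{10}\right) = - \frac{21384}{5}$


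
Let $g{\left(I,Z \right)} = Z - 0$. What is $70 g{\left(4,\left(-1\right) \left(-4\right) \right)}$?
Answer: $280$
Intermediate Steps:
$g{\left(I,Z \right)} = Z$ ($g{\left(I,Z \right)} = Z + 0 = Z$)
$70 g{\left(4,\left(-1\right) \left(-4\right) \right)} = 70 \left(\left(-1\right) \left(-4\right)\right) = 70 \cdot 4 = 280$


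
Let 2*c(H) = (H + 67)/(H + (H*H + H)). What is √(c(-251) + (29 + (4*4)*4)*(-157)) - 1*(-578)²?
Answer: -334084 + I*√57033336889509/62499 ≈ -3.3408e+5 + 120.83*I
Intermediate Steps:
c(H) = (67 + H)/(2*(H² + 2*H)) (c(H) = ((H + 67)/(H + (H*H + H)))/2 = ((67 + H)/(H + (H² + H)))/2 = ((67 + H)/(H + (H + H²)))/2 = ((67 + H)/(H² + 2*H))/2 = (67 + H)/(2*(H² + 2*H)))
√(c(-251) + (29 + (4*4)*4)*(-157)) - 1*(-578)² = √((½)*(67 - 251)/(-251*(2 - 251)) + (29 + (4*4)*4)*(-157)) - 1*(-578)² = √((½)*(-1/251)*(-184)/(-249) + (29 + 16*4)*(-157)) - 1*334084 = √((½)*(-1/251)*(-1/249)*(-184) + (29 + 64)*(-157)) - 334084 = √(-92/62499 + 93*(-157)) - 334084 = √(-92/62499 - 14601) - 334084 = √(-912547991/62499) - 334084 = I*√57033336889509/62499 - 334084 = -334084 + I*√57033336889509/62499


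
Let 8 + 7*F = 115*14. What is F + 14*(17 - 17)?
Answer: 1602/7 ≈ 228.86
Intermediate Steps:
F = 1602/7 (F = -8/7 + (115*14)/7 = -8/7 + (⅐)*1610 = -8/7 + 230 = 1602/7 ≈ 228.86)
F + 14*(17 - 17) = 1602/7 + 14*(17 - 17) = 1602/7 + 14*0 = 1602/7 + 0 = 1602/7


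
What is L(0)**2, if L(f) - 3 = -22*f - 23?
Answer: 400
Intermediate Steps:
L(f) = -20 - 22*f (L(f) = 3 + (-22*f - 23) = 3 + (-23 - 22*f) = -20 - 22*f)
L(0)**2 = (-20 - 22*0)**2 = (-20 + 0)**2 = (-20)**2 = 400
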